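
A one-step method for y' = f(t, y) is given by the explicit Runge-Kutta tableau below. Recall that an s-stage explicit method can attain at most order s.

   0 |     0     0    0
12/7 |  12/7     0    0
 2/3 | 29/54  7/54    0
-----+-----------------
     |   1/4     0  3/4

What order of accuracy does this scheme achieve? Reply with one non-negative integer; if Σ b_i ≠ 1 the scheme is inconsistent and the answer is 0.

b = (1/4, 0, 3/4)
c = (0, 12/7, 2/3)
Ac = (0, 0, 2/9)
Σ b_i: 1/4·1 + 3/4·1 = 1 ✓
b·c: 3/4·2/3 = 1/2 ✓
b·c²: 3/4·4/9 = 1/3 ✓
b·Ac: 3/4·2/9 = 1/6 ✓; 3 stages ⇒ order 3.

3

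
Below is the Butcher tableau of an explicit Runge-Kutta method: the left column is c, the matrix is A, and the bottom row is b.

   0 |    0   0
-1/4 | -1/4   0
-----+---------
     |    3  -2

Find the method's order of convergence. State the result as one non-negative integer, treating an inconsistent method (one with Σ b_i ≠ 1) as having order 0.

2

b = (3, -2)
c = (0, -1/4)
Σ b_i: 3·1 + (-2)·1 = 1 ✓
b·c: (-2)·(-1/4) = 1/2 ✓; 2 stages ⇒ order 2.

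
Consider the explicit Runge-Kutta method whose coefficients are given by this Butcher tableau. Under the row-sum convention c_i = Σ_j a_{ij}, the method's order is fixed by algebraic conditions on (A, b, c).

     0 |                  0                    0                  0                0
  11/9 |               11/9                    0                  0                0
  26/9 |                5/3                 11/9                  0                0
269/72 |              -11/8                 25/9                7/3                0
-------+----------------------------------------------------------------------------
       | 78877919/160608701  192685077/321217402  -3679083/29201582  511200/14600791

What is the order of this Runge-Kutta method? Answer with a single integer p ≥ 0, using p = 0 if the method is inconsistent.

b = (78877919/160608701, 192685077/321217402, -3679083/29201582, 511200/14600791)
c = (0, 11/9, 26/9, 269/72)
Ac = (0, 0, 121/81, 821/81)
Σ b_i: 78877919/160608701·1 + 192685077/321217402·1 + (-3679083/29201582)·1 + 511200/14600791·1 = 1 ✓
b·c: 192685077/321217402·11/9 + (-3679083/29201582)·26/9 + 511200/14600791·269/72 = 1/2 ✓
b·c²: 192685077/321217402·121/81 + (-3679083/29201582)·676/81 + 511200/14600791·72361/5184 = 1/3 ✓
b·Ac: (-3679083/29201582)·121/81 + 511200/14600791·821/81 = 1/6 ✓
b·c³: 192685077/321217402·1331/729 + (-3679083/29201582)·17576/729 + 511200/14600791·19465109/373248 = -2203803517/18922625136 ≠ 1/4 ⇒ order 3.
b·(c∘Ac): (-3679083/29201582)·3146/729 + 511200/14600791·220849/5832 = 925005949/1182664071 ≠ 1/8
b·Ac²: (-3679083/29201582)·1331/729 + 511200/14600791·17221/729 = 470736701/788442714 ≠ 1/12
b·A²c: 511200/14600791·847/243 = 48109600/394221357 ≠ 1/24

3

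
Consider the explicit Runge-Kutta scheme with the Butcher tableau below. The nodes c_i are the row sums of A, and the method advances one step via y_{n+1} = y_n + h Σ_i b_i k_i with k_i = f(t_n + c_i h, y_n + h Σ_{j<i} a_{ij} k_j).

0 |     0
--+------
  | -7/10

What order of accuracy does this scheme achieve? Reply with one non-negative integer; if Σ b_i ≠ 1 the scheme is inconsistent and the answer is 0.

b = (-7/10)
c = (0)
Σ b_i: (-7/10)·1 = -7/10 ≠ 1 ⇒ order 0.

0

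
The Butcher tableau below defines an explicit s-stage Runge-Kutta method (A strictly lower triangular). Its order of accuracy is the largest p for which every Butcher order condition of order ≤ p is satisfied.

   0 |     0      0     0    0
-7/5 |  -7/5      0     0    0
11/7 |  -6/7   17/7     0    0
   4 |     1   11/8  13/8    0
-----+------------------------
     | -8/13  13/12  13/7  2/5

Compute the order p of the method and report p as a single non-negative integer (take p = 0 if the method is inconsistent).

b = (-8/13, 13/12, 13/7, 2/5)
c = (0, -7/5, 11/7, 4)
Ac = (0, 0, -17/5, 22/35)
Σ b_i: (-8/13)·1 + 13/12·1 + 13/7·1 + 2/5·1 = 14879/5460 ≠ 1 ⇒ order 0.

0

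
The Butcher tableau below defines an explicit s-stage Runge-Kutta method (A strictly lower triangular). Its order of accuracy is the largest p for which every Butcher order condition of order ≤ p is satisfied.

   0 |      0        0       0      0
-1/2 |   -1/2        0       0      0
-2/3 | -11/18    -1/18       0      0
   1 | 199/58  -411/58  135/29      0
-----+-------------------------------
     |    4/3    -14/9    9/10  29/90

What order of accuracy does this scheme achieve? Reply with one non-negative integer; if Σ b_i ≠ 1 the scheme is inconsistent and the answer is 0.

4

b = (4/3, -14/9, 9/10, 29/90)
c = (0, -1/2, -2/3, 1)
Ac = (0, 0, 1/36, 51/116)
Σ b_i: 4/3·1 + (-14/9)·1 + 9/10·1 + 29/90·1 = 1 ✓
b·c: (-14/9)·(-1/2) + 9/10·(-2/3) + 29/90·1 = 1/2 ✓
b·c²: (-14/9)·1/4 + 9/10·4/9 + 29/90·1 = 1/3 ✓
b·Ac: 9/10·1/36 + 29/90·51/116 = 1/6 ✓
b·c³: (-14/9)·(-1/8) + 9/10·(-8/27) + 29/90·1 = 1/4 ✓
b·(c∘Ac): 9/10·(-1/54) + 29/90·51/116 = 1/8 ✓
b·Ac²: 9/10·(-1/72) + 29/90·69/232 = 1/12 ✓
b·A²c: 29/90·15/116 = 1/24 ✓; 4 stages ⇒ order 4.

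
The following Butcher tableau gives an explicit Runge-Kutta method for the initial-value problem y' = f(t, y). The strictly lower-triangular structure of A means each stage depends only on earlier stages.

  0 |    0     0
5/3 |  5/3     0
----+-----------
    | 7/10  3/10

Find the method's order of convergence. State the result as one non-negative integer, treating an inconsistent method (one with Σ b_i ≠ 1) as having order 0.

2

b = (7/10, 3/10)
c = (0, 5/3)
Σ b_i: 7/10·1 + 3/10·1 = 1 ✓
b·c: 3/10·5/3 = 1/2 ✓; 2 stages ⇒ order 2.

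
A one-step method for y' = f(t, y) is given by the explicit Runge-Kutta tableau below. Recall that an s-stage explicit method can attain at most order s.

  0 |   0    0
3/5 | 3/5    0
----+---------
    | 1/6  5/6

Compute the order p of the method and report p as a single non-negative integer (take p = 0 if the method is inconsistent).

b = (1/6, 5/6)
c = (0, 3/5)
Σ b_i: 1/6·1 + 5/6·1 = 1 ✓
b·c: 5/6·3/5 = 1/2 ✓; 2 stages ⇒ order 2.

2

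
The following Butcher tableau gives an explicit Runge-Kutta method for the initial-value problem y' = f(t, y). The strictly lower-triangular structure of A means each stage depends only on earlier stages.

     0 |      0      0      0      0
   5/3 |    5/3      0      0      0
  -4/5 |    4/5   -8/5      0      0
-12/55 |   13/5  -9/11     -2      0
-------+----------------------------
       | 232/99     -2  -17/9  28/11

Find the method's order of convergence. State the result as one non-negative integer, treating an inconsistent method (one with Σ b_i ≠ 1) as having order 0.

b = (232/99, -2, -17/9, 28/11)
c = (0, 5/3, -4/5, -12/55)
Ac = (0, 0, -8/3, 13/55)
Σ b_i: 232/99·1 + (-2)·1 + (-17/9)·1 + 28/11·1 = 1 ✓
b·c: (-2)·5/3 + (-17/9)·(-4/5) + 28/11·(-12/55) = -12946/5445 ≠ 1/2 ⇒ order 1.

1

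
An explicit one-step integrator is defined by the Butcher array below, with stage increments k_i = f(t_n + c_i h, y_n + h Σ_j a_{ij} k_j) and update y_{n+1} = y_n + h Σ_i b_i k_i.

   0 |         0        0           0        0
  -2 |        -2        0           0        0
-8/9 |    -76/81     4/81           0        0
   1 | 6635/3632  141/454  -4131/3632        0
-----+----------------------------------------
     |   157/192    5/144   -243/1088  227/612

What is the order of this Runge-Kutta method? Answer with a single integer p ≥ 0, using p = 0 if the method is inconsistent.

4

b = (157/192, 5/144, -243/1088, 227/612)
c = (0, -2, -8/9, 1)
Ac = (0, 0, -8/81, 177/454)
Σ b_i: 157/192·1 + 5/144·1 + (-243/1088)·1 + 227/612·1 = 1 ✓
b·c: 5/144·(-2) + (-243/1088)·(-8/9) + 227/612·1 = 1/2 ✓
b·c²: 5/144·4 + (-243/1088)·64/81 + 227/612·1 = 1/3 ✓
b·Ac: (-243/1088)·(-8/81) + 227/612·177/454 = 1/6 ✓
b·c³: 5/144·(-8) + (-243/1088)·(-512/729) + 227/612·1 = 1/4 ✓
b·(c∘Ac): (-243/1088)·64/729 + 227/612·177/454 = 1/8 ✓
b·Ac²: (-243/1088)·16/81 + 227/612·78/227 = 1/12 ✓
b·A²c: 227/612·51/454 = 1/24 ✓; 4 stages ⇒ order 4.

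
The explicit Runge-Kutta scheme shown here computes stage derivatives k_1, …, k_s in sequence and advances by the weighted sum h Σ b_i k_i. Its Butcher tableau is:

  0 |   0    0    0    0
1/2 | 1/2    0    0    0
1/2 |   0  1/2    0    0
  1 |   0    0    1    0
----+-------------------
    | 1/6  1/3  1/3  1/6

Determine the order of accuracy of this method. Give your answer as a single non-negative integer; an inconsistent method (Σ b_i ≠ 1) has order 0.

b = (1/6, 1/3, 1/3, 1/6)
c = (0, 1/2, 1/2, 1)
Ac = (0, 0, 1/4, 1/2)
Σ b_i: 1/6·1 + 1/3·1 + 1/3·1 + 1/6·1 = 1 ✓
b·c: 1/3·1/2 + 1/3·1/2 + 1/6·1 = 1/2 ✓
b·c²: 1/3·1/4 + 1/3·1/4 + 1/6·1 = 1/3 ✓
b·Ac: 1/3·1/4 + 1/6·1/2 = 1/6 ✓
b·c³: 1/3·1/8 + 1/3·1/8 + 1/6·1 = 1/4 ✓
b·(c∘Ac): 1/3·1/8 + 1/6·1/2 = 1/8 ✓
b·Ac²: 1/3·1/8 + 1/6·1/4 = 1/12 ✓
b·A²c: 1/6·1/4 = 1/24 ✓; 4 stages ⇒ order 4.

4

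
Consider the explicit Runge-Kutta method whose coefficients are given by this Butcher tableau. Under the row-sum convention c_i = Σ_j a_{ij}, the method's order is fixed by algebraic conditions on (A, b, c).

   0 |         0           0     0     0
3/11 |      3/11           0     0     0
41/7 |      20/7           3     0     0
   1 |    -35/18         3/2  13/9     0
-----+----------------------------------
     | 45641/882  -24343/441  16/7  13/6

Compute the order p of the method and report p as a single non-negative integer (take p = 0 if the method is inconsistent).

2

b = (45641/882, -24343/441, 16/7, 13/6)
c = (0, 3/11, 41/7, 1)
Ac = (0, 0, 9/11, 12293/1386)
Σ b_i: 45641/882·1 + (-24343/441)·1 + 16/7·1 + 13/6·1 = 1 ✓
b·c: (-24343/441)·3/11 + 16/7·41/7 + 13/6·1 = 1/2 ✓
b·c²: (-24343/441)·9/121 + 16/7·1681/49 + 13/6·1 = 1731239/22638 ≠ 1/3 ⇒ order 2.
b·Ac: 16/7·9/11 + 13/6·12293/1386 = 175361/8316 ≠ 1/6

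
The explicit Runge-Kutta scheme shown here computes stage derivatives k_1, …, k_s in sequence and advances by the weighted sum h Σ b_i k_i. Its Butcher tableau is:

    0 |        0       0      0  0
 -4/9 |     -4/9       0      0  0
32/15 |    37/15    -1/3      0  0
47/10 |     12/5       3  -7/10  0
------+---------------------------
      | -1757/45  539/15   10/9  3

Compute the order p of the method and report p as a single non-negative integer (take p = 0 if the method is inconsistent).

b = (-1757/45, 539/15, 10/9, 3)
c = (0, -4/9, 32/15, 47/10)
Ac = (0, 0, 4/27, -212/75)
Σ b_i: (-1757/45)·1 + 539/15·1 + 10/9·1 + 3·1 = 1 ✓
b·c: 539/15·(-4/9) + 10/9·32/15 + 3·47/10 = 1/2 ✓
b·c²: 539/15·16/81 + 10/9·1024/225 + 3·2209/100 = 1905721/24300 ≠ 1/3 ⇒ order 2.
b·Ac: 10/9·4/27 + 3·(-212/75) = -50516/6075 ≠ 1/6

2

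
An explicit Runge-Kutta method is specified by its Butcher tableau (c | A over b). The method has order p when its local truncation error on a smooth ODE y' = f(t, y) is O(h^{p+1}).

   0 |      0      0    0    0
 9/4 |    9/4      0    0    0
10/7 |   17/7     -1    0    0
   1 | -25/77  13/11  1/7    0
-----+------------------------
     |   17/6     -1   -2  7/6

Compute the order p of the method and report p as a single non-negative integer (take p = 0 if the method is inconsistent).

b = (17/6, -1, -2, 7/6)
c = (0, 9/4, 10/7, 1)
Ac = (0, 0, -9/4, 6173/2156)
Σ b_i: 17/6·1 + (-1)·1 + (-2)·1 + 7/6·1 = 1 ✓
b·c: (-1)·9/4 + (-2)·10/7 + 7/6·1 = -331/84 ≠ 1/2 ⇒ order 1.

1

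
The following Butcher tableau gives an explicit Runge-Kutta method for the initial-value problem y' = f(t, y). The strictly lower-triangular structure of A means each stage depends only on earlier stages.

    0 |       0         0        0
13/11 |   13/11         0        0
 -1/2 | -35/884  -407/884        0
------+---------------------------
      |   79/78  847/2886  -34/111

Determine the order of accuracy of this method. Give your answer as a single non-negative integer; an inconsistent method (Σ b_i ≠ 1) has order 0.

3

b = (79/78, 847/2886, -34/111)
c = (0, 13/11, -1/2)
Ac = (0, 0, -37/68)
Σ b_i: 79/78·1 + 847/2886·1 + (-34/111)·1 = 1 ✓
b·c: 847/2886·13/11 + (-34/111)·(-1/2) = 1/2 ✓
b·c²: 847/2886·169/121 + (-34/111)·1/4 = 1/3 ✓
b·Ac: (-34/111)·(-37/68) = 1/6 ✓; 3 stages ⇒ order 3.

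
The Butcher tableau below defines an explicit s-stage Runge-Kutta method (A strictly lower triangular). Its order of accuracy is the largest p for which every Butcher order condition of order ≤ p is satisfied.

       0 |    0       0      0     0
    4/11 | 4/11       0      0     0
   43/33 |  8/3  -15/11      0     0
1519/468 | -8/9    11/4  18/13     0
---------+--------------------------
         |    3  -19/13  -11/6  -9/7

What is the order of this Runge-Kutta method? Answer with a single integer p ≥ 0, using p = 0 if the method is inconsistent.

b = (3, -19/13, -11/6, -9/7)
c = (0, 4/11, 43/33, 1519/468)
Ac = (0, 0, -60/121, 401/143)
Σ b_i: 3·1 + (-19/13)·1 + (-11/6)·1 + (-9/7)·1 = -863/546 ≠ 1 ⇒ order 0.

0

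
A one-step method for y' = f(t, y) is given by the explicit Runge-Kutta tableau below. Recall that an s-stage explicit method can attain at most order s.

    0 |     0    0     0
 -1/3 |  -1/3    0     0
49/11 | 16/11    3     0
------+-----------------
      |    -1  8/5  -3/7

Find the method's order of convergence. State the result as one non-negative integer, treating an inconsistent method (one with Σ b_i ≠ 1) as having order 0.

b = (-1, 8/5, -3/7)
c = (0, -1/3, 49/11)
Ac = (0, 0, -1)
Σ b_i: (-1)·1 + 8/5·1 + (-3/7)·1 = 6/35 ≠ 1 ⇒ order 0.

0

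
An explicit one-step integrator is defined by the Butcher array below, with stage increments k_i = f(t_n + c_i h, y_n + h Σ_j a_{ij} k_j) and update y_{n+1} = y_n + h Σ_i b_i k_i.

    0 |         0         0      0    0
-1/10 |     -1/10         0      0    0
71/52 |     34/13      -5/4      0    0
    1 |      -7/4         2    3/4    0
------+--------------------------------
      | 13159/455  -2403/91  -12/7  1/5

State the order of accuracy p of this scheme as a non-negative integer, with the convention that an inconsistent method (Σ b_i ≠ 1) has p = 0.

2

b = (13159/455, -2403/91, -12/7, 1/5)
c = (0, -1/10, 71/52, 1)
Ac = (0, 0, 1/8, 857/1040)
Σ b_i: 13159/455·1 + (-2403/91)·1 + (-12/7)·1 + 1/5·1 = 1 ✓
b·c: (-2403/91)·(-1/10) + (-12/7)·71/52 + 1/5·1 = 1/2 ✓
b·c²: (-2403/91)·1/100 + (-12/7)·5041/2704 + 1/5·1 = -192827/59150 ≠ 1/3 ⇒ order 2.
b·Ac: (-12/7)·1/8 + 1/5·857/1040 = -1801/36400 ≠ 1/6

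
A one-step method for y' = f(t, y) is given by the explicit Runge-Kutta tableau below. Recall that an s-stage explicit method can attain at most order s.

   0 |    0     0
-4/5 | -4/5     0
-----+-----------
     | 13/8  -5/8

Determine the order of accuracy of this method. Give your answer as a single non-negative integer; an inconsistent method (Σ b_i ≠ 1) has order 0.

b = (13/8, -5/8)
c = (0, -4/5)
Σ b_i: 13/8·1 + (-5/8)·1 = 1 ✓
b·c: (-5/8)·(-4/5) = 1/2 ✓; 2 stages ⇒ order 2.

2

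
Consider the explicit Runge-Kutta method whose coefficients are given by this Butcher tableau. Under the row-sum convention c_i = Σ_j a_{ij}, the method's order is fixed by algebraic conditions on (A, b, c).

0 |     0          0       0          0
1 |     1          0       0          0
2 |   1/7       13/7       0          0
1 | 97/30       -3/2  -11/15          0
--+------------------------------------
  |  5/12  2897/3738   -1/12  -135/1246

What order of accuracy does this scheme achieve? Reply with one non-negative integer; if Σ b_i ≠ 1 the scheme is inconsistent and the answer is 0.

b = (5/12, 2897/3738, -1/12, -135/1246)
c = (0, 1, 2, 1)
Ac = (0, 0, 13/7, -89/30)
Σ b_i: 5/12·1 + 2897/3738·1 + (-1/12)·1 + (-135/1246)·1 = 1 ✓
b·c: 2897/3738·1 + (-1/12)·2 + (-135/1246)·1 = 1/2 ✓
b·c²: 2897/3738·1 + (-1/12)·4 + (-135/1246)·1 = 1/3 ✓
b·Ac: (-1/12)·13/7 + (-135/1246)·(-89/30) = 1/6 ✓
b·c³: 2897/3738·1 + (-1/12)·8 + (-135/1246)·1 = 0 ≠ 1/4 ⇒ order 3.
b·(c∘Ac): (-1/12)·26/7 + (-135/1246)·(-89/30) = 1/84 ≠ 1/8
b·Ac²: (-1/12)·13/7 + (-135/1246)·(-133/30) = 1217/3738 ≠ 1/12
b·A²c: (-135/1246)·(-143/105) = 1287/8722 ≠ 1/24

3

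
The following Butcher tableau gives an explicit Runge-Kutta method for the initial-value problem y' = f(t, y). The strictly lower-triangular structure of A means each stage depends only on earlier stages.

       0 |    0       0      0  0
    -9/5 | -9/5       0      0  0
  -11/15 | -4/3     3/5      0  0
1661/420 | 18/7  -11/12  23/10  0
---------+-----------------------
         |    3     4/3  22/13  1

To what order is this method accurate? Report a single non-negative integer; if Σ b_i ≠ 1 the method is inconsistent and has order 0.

0

b = (3, 4/3, 22/13, 1)
c = (0, -9/5, -11/15, 1661/420)
Ac = (0, 0, -27/25, -11/300)
Σ b_i: 3·1 + 4/3·1 + 22/13·1 + 1·1 = 274/39 ≠ 1 ⇒ order 0.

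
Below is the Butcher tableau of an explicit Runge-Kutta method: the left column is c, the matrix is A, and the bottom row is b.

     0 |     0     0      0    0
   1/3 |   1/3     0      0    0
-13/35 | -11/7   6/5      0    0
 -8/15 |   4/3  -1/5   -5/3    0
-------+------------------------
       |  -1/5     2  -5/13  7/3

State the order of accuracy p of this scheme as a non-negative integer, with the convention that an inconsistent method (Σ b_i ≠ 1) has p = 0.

b = (-1/5, 2, -5/13, 7/3)
c = (0, 1/3, -13/35, -8/15)
Ac = (0, 0, 2/5, 58/105)
Σ b_i: (-1/5)·1 + 2·1 + (-5/13)·1 + 7/3·1 = 731/195 ≠ 1 ⇒ order 0.

0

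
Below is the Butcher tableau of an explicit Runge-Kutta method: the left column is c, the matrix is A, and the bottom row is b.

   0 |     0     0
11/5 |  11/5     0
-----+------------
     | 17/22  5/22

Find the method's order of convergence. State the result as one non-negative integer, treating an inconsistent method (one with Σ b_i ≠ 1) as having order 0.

2

b = (17/22, 5/22)
c = (0, 11/5)
Σ b_i: 17/22·1 + 5/22·1 = 1 ✓
b·c: 5/22·11/5 = 1/2 ✓; 2 stages ⇒ order 2.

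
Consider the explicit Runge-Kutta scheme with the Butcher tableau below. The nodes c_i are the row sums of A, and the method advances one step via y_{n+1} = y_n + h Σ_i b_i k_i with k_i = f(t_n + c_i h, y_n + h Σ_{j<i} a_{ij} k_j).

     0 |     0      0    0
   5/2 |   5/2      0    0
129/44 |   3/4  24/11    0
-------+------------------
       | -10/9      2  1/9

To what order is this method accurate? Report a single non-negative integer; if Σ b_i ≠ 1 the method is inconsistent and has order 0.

1

b = (-10/9, 2, 1/9)
c = (0, 5/2, 129/44)
Ac = (0, 0, 60/11)
Σ b_i: (-10/9)·1 + 2·1 + 1/9·1 = 1 ✓
b·c: 2·5/2 + 1/9·129/44 = 703/132 ≠ 1/2 ⇒ order 1.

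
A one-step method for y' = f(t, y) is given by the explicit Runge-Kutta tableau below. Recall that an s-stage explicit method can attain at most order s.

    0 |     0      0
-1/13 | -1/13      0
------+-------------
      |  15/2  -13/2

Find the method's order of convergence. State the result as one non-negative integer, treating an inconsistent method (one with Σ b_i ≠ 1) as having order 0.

2

b = (15/2, -13/2)
c = (0, -1/13)
Σ b_i: 15/2·1 + (-13/2)·1 = 1 ✓
b·c: (-13/2)·(-1/13) = 1/2 ✓; 2 stages ⇒ order 2.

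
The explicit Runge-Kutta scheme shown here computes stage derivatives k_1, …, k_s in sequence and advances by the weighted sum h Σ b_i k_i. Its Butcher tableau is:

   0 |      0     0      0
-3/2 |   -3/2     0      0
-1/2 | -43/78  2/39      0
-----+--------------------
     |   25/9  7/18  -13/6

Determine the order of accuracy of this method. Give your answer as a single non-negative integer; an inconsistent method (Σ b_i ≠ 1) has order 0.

3

b = (25/9, 7/18, -13/6)
c = (0, -3/2, -1/2)
Ac = (0, 0, -1/13)
Σ b_i: 25/9·1 + 7/18·1 + (-13/6)·1 = 1 ✓
b·c: 7/18·(-3/2) + (-13/6)·(-1/2) = 1/2 ✓
b·c²: 7/18·9/4 + (-13/6)·1/4 = 1/3 ✓
b·Ac: (-13/6)·(-1/13) = 1/6 ✓; 3 stages ⇒ order 3.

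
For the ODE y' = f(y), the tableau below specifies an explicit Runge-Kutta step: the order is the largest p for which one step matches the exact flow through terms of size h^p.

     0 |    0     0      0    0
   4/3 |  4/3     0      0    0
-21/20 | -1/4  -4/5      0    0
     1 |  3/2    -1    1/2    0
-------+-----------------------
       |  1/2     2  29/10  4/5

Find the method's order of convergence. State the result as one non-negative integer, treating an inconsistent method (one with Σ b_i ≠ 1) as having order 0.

b = (1/2, 2, 29/10, 4/5)
c = (0, 4/3, -21/20, 1)
Ac = (0, 0, -16/15, -223/120)
Σ b_i: 1/2·1 + 2·1 + 29/10·1 + 4/5·1 = 31/5 ≠ 1 ⇒ order 0.

0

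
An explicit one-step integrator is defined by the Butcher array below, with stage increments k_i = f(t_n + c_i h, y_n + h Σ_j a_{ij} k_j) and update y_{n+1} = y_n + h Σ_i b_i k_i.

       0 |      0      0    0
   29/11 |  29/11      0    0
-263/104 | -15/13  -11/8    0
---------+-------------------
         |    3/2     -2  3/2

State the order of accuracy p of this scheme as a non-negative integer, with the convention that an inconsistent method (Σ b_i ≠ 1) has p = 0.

1

b = (3/2, -2, 3/2)
c = (0, 29/11, -263/104)
Ac = (0, 0, -29/8)
Σ b_i: 3/2·1 + (-2)·1 + 3/2·1 = 1 ✓
b·c: (-2)·29/11 + 3/2·(-263/104) = -20743/2288 ≠ 1/2 ⇒ order 1.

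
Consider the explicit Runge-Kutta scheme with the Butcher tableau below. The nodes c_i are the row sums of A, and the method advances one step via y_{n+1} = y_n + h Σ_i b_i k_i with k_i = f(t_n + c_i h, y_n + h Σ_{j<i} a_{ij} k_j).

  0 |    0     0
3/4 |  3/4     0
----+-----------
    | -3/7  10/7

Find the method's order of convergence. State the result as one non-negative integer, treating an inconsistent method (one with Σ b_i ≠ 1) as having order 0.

b = (-3/7, 10/7)
c = (0, 3/4)
Σ b_i: (-3/7)·1 + 10/7·1 = 1 ✓
b·c: 10/7·3/4 = 15/14 ≠ 1/2 ⇒ order 1.

1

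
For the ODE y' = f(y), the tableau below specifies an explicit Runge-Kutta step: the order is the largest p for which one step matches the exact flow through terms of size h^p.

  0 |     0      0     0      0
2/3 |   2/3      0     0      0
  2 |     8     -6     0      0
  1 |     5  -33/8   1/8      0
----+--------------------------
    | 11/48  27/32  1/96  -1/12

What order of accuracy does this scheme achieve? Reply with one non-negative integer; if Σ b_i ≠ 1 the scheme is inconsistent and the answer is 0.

4

b = (11/48, 27/32, 1/96, -1/12)
c = (0, 2/3, 2, 1)
Ac = (0, 0, -4, -5/2)
Σ b_i: 11/48·1 + 27/32·1 + 1/96·1 + (-1/12)·1 = 1 ✓
b·c: 27/32·2/3 + 1/96·2 + (-1/12)·1 = 1/2 ✓
b·c²: 27/32·4/9 + 1/96·4 + (-1/12)·1 = 1/3 ✓
b·Ac: 1/96·(-4) + (-1/12)·(-5/2) = 1/6 ✓
b·c³: 27/32·8/27 + 1/96·8 + (-1/12)·1 = 1/4 ✓
b·(c∘Ac): 1/96·(-8) + (-1/12)·(-5/2) = 1/8 ✓
b·Ac²: 1/96·(-8/3) + (-1/12)·(-4/3) = 1/12 ✓
b·A²c: (-1/12)·(-1/2) = 1/24 ✓; 4 stages ⇒ order 4.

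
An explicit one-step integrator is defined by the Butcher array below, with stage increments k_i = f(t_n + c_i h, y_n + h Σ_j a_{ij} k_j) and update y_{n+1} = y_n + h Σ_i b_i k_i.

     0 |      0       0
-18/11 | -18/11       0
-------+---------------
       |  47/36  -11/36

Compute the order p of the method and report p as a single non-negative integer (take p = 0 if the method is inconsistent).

2

b = (47/36, -11/36)
c = (0, -18/11)
Σ b_i: 47/36·1 + (-11/36)·1 = 1 ✓
b·c: (-11/36)·(-18/11) = 1/2 ✓; 2 stages ⇒ order 2.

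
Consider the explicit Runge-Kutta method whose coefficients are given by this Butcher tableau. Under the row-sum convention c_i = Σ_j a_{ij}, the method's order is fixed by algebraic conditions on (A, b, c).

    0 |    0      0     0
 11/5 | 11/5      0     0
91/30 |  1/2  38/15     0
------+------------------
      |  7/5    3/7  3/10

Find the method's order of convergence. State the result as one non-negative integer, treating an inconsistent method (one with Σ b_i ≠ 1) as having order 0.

b = (7/5, 3/7, 3/10)
c = (0, 11/5, 91/30)
Ac = (0, 0, 418/75)
Σ b_i: 7/5·1 + 3/7·1 + 3/10·1 = 149/70 ≠ 1 ⇒ order 0.

0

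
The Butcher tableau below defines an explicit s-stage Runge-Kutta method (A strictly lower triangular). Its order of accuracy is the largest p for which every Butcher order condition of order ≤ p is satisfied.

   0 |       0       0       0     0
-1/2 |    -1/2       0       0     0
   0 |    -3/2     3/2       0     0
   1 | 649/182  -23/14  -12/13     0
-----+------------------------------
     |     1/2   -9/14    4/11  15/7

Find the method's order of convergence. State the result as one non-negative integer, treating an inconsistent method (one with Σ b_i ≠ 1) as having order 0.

b = (1/2, -9/14, 4/11, 15/7)
c = (0, -1/2, 0, 1)
Ac = (0, 0, -3/4, 23/28)
Σ b_i: 1/2·1 + (-9/14)·1 + 4/11·1 + 15/7·1 = 26/11 ≠ 1 ⇒ order 0.

0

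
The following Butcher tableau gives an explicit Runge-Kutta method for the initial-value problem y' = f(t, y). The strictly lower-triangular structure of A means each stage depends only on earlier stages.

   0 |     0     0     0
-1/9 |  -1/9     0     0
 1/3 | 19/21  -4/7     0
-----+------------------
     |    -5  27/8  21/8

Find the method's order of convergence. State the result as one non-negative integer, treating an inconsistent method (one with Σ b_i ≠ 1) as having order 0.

b = (-5, 27/8, 21/8)
c = (0, -1/9, 1/3)
Ac = (0, 0, 4/63)
Σ b_i: (-5)·1 + 27/8·1 + 21/8·1 = 1 ✓
b·c: 27/8·(-1/9) + 21/8·1/3 = 1/2 ✓
b·c²: 27/8·1/81 + 21/8·1/9 = 1/3 ✓
b·Ac: 21/8·4/63 = 1/6 ✓; 3 stages ⇒ order 3.

3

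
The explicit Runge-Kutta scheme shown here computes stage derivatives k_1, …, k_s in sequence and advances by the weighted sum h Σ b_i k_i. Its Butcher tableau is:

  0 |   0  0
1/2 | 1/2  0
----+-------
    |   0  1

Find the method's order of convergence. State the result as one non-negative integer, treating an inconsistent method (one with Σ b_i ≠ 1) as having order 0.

b = (0, 1)
c = (0, 1/2)
Σ b_i: 1·1 = 1 ✓
b·c: 1·1/2 = 1/2 ✓; 2 stages ⇒ order 2.

2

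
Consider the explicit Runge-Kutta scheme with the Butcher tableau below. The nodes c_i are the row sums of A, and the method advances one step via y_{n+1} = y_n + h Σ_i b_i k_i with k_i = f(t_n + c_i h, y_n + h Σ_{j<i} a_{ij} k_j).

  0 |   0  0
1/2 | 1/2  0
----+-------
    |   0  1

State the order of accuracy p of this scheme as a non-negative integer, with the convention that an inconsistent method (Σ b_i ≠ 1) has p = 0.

b = (0, 1)
c = (0, 1/2)
Σ b_i: 1·1 = 1 ✓
b·c: 1·1/2 = 1/2 ✓; 2 stages ⇒ order 2.

2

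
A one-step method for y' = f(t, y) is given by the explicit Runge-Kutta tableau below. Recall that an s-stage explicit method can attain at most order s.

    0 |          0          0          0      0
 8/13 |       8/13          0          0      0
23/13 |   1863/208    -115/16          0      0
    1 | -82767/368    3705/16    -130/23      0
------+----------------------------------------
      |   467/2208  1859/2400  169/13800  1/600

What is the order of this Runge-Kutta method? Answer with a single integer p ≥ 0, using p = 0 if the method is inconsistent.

4

b = (467/2208, 1859/2400, 169/13800, 1/600)
c = (0, 8/13, 23/13, 1)
Ac = (0, 0, -115/26, 265/2)
Σ b_i: 467/2208·1 + 1859/2400·1 + 169/13800·1 + 1/600·1 = 1 ✓
b·c: 1859/2400·8/13 + 169/13800·23/13 + 1/600·1 = 1/2 ✓
b·c²: 1859/2400·64/169 + 169/13800·529/169 + 1/600·1 = 1/3 ✓
b·Ac: 169/13800·(-115/26) + 1/600·265/2 = 1/6 ✓
b·c³: 1859/2400·512/2197 + 169/13800·12167/2197 + 1/600·1 = 1/4 ✓
b·(c∘Ac): 169/13800·(-2645/338) + 1/600·265/2 = 1/8 ✓
b·Ac²: 169/13800·(-460/169) + 1/600·70 = 1/12 ✓
b·A²c: 1/600·25 = 1/24 ✓; 4 stages ⇒ order 4.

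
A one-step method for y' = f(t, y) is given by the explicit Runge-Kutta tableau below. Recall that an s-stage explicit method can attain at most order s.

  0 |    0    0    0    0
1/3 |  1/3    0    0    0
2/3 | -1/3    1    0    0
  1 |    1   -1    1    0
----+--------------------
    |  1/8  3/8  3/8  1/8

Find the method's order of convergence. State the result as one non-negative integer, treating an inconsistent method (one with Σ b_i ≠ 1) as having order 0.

b = (1/8, 3/8, 3/8, 1/8)
c = (0, 1/3, 2/3, 1)
Ac = (0, 0, 1/3, 1/3)
Σ b_i: 1/8·1 + 3/8·1 + 3/8·1 + 1/8·1 = 1 ✓
b·c: 3/8·1/3 + 3/8·2/3 + 1/8·1 = 1/2 ✓
b·c²: 3/8·1/9 + 3/8·4/9 + 1/8·1 = 1/3 ✓
b·Ac: 3/8·1/3 + 1/8·1/3 = 1/6 ✓
b·c³: 3/8·1/27 + 3/8·8/27 + 1/8·1 = 1/4 ✓
b·(c∘Ac): 3/8·2/9 + 1/8·1/3 = 1/8 ✓
b·Ac²: 3/8·1/9 + 1/8·1/3 = 1/12 ✓
b·A²c: 1/8·1/3 = 1/24 ✓; 4 stages ⇒ order 4.

4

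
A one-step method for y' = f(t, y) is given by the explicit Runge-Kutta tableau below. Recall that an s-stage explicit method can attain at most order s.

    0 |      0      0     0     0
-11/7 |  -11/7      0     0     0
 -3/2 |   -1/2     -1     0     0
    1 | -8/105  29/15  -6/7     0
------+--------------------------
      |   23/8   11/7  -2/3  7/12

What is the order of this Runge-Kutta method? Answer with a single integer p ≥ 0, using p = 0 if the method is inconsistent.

0

b = (23/8, 11/7, -2/3, 7/12)
c = (0, -11/7, -3/2, 1)
Ac = (0, 0, 11/7, -184/105)
Σ b_i: 23/8·1 + 11/7·1 + (-2/3)·1 + 7/12·1 = 733/168 ≠ 1 ⇒ order 0.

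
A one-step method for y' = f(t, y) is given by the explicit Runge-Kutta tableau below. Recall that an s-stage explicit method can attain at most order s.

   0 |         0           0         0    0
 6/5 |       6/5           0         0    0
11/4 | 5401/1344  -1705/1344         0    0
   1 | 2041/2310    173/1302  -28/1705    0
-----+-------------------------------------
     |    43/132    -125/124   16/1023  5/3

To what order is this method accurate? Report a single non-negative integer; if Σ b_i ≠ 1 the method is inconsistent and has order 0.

4

b = (43/132, -125/124, 16/1023, 5/3)
c = (0, 6/5, 11/4, 1)
Ac = (0, 0, -341/224, 4/35)
Σ b_i: 43/132·1 + (-125/124)·1 + 16/1023·1 + 5/3·1 = 1 ✓
b·c: (-125/124)·6/5 + 16/1023·11/4 + 5/3·1 = 1/2 ✓
b·c²: (-125/124)·36/25 + 16/1023·121/16 + 5/3·1 = 1/3 ✓
b·Ac: 16/1023·(-341/224) + 5/3·4/35 = 1/6 ✓
b·c³: (-125/124)·216/125 + 16/1023·1331/64 + 5/3·1 = 1/4 ✓
b·(c∘Ac): 16/1023·(-3751/896) + 5/3·4/35 = 1/8 ✓
b·Ac²: 16/1023·(-1023/560) + 5/3·47/700 = 1/12 ✓
b·A²c: 5/3·1/40 = 1/24 ✓; 4 stages ⇒ order 4.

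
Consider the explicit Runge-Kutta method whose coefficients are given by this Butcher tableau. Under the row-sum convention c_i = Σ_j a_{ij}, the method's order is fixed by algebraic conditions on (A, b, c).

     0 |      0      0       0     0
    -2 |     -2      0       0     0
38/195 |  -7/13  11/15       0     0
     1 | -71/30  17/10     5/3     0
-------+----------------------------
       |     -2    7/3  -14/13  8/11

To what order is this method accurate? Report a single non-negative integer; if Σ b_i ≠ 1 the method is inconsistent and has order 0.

0

b = (-2, 7/3, -14/13, 8/11)
c = (0, -2, 38/195, 1)
Ac = (0, 0, -22/15, -1799/585)
Σ b_i: (-2)·1 + 7/3·1 + (-14/13)·1 + 8/11·1 = -7/429 ≠ 1 ⇒ order 0.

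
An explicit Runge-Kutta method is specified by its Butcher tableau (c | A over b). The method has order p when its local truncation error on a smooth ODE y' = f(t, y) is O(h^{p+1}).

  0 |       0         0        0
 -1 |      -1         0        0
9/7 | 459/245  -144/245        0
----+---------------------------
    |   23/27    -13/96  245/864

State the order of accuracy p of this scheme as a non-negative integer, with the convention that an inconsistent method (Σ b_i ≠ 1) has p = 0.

3

b = (23/27, -13/96, 245/864)
c = (0, -1, 9/7)
Ac = (0, 0, 144/245)
Σ b_i: 23/27·1 + (-13/96)·1 + 245/864·1 = 1 ✓
b·c: (-13/96)·(-1) + 245/864·9/7 = 1/2 ✓
b·c²: (-13/96)·1 + 245/864·81/49 = 1/3 ✓
b·Ac: 245/864·144/245 = 1/6 ✓; 3 stages ⇒ order 3.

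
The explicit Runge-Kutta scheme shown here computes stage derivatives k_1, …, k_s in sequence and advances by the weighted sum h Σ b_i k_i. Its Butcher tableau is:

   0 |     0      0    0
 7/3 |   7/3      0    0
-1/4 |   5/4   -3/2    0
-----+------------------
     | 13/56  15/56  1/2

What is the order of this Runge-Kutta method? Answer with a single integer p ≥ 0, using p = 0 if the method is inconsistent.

b = (13/56, 15/56, 1/2)
c = (0, 7/3, -1/4)
Ac = (0, 0, -7/2)
Σ b_i: 13/56·1 + 15/56·1 + 1/2·1 = 1 ✓
b·c: 15/56·7/3 + 1/2·(-1/4) = 1/2 ✓
b·c²: 15/56·49/9 + 1/2·1/16 = 143/96 ≠ 1/3 ⇒ order 2.
b·Ac: 1/2·(-7/2) = -7/4 ≠ 1/6

2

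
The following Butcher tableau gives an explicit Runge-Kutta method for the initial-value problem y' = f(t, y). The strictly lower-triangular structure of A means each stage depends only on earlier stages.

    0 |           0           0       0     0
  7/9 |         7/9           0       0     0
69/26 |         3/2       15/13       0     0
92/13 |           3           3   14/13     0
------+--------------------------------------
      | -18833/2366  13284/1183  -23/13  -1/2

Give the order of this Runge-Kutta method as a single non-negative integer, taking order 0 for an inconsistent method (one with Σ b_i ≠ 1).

b = (-18833/2366, 13284/1183, -23/13, -1/2)
c = (0, 7/9, 69/26, 92/13)
Ac = (0, 0, 35/39, 2632/507)
Σ b_i: (-18833/2366)·1 + 13284/1183·1 + (-23/13)·1 + (-1/2)·1 = 1 ✓
b·c: 13284/1183·7/9 + (-23/13)·69/26 + (-1/2)·92/13 = 1/2 ✓
b·c²: 13284/1183·49/81 + (-23/13)·4761/676 + (-1/2)·8464/169 = -269871/8788 ≠ 1/3 ⇒ order 2.
b·Ac: (-23/13)·35/39 + (-1/2)·2632/507 = -707/169 ≠ 1/6

2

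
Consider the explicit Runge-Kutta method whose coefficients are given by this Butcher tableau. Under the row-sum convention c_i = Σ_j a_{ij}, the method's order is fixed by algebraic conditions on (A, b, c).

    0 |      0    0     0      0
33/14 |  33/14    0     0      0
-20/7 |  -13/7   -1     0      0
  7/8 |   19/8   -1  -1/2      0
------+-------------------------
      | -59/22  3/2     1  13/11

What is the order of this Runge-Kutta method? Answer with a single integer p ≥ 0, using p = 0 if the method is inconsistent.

b = (-59/22, 3/2, 1, 13/11)
c = (0, 33/14, -20/7, 7/8)
Ac = (0, 0, -33/14, -13/14)
Σ b_i: (-59/22)·1 + 3/2·1 + 1·1 + 13/11·1 = 1 ✓
b·c: 3/2·33/14 + 1·(-20/7) + 13/11·7/8 = 1055/616 ≠ 1/2 ⇒ order 1.

1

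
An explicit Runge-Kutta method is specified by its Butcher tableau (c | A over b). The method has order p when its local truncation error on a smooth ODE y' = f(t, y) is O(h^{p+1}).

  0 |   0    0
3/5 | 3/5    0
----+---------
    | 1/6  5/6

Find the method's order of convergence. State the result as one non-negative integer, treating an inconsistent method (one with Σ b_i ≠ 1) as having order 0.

b = (1/6, 5/6)
c = (0, 3/5)
Σ b_i: 1/6·1 + 5/6·1 = 1 ✓
b·c: 5/6·3/5 = 1/2 ✓; 2 stages ⇒ order 2.

2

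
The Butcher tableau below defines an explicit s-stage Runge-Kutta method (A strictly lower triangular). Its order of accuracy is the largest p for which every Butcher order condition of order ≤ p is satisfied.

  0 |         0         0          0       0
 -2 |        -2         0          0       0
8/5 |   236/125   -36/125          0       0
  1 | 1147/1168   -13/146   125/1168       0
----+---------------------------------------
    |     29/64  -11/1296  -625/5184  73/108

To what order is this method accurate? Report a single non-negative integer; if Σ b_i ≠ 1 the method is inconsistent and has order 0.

4

b = (29/64, -11/1296, -625/5184, 73/108)
c = (0, -2, 8/5, 1)
Ac = (0, 0, 72/125, 51/146)
Σ b_i: 29/64·1 + (-11/1296)·1 + (-625/5184)·1 + 73/108·1 = 1 ✓
b·c: (-11/1296)·(-2) + (-625/5184)·8/5 + 73/108·1 = 1/2 ✓
b·c²: (-11/1296)·4 + (-625/5184)·64/25 + 73/108·1 = 1/3 ✓
b·Ac: (-625/5184)·72/125 + 73/108·51/146 = 1/6 ✓
b·c³: (-11/1296)·(-8) + (-625/5184)·512/125 + 73/108·1 = 1/4 ✓
b·(c∘Ac): (-625/5184)·576/625 + 73/108·51/146 = 1/8 ✓
b·Ac²: (-625/5184)·(-144/125) + 73/108·(-6/73) = 1/12 ✓
b·A²c: 73/108·9/146 = 1/24 ✓; 4 stages ⇒ order 4.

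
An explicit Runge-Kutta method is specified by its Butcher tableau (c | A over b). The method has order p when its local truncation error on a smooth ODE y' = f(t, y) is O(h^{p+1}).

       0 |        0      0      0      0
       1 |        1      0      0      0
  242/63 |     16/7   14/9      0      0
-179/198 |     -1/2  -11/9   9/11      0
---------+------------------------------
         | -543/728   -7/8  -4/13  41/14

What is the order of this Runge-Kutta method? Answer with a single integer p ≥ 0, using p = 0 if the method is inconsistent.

1

b = (-543/728, -7/8, -4/13, 41/14)
c = (0, 1, 242/63, -179/198)
Ac = (0, 0, 14/9, 121/63)
Σ b_i: (-543/728)·1 + (-7/8)·1 + (-4/13)·1 + 41/14·1 = 1 ✓
b·c: (-7/8)·1 + (-4/13)·242/63 + 41/14·(-179/198) = -339061/72072 ≠ 1/2 ⇒ order 1.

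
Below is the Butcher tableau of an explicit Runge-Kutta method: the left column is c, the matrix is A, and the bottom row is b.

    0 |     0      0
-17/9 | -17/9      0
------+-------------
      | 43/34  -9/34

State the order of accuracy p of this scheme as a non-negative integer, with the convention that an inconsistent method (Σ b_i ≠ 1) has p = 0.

b = (43/34, -9/34)
c = (0, -17/9)
Σ b_i: 43/34·1 + (-9/34)·1 = 1 ✓
b·c: (-9/34)·(-17/9) = 1/2 ✓; 2 stages ⇒ order 2.

2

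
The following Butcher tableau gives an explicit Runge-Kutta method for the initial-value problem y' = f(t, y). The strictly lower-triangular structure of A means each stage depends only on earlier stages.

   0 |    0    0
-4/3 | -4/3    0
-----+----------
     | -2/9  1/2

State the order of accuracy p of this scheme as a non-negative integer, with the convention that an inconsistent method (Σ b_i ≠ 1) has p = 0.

0

b = (-2/9, 1/2)
c = (0, -4/3)
Σ b_i: (-2/9)·1 + 1/2·1 = 5/18 ≠ 1 ⇒ order 0.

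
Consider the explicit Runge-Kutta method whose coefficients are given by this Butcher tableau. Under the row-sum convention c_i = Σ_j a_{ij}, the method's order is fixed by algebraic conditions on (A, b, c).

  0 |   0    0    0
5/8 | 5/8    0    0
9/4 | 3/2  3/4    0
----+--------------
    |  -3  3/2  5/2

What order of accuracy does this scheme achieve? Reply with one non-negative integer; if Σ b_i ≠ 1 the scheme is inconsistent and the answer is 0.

1

b = (-3, 3/2, 5/2)
c = (0, 5/8, 9/4)
Ac = (0, 0, 15/32)
Σ b_i: (-3)·1 + 3/2·1 + 5/2·1 = 1 ✓
b·c: 3/2·5/8 + 5/2·9/4 = 105/16 ≠ 1/2 ⇒ order 1.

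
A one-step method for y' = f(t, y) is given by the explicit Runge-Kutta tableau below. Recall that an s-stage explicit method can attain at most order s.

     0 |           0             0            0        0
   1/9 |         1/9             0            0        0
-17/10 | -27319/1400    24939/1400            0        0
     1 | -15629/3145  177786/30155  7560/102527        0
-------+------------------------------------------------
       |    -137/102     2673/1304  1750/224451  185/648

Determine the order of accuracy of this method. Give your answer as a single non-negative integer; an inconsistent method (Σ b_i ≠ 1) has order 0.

4

b = (-137/102, 2673/1304, 1750/224451, 185/648)
c = (0, 1/9, -17/10, 1)
Ac = (0, 0, 2771/1400, 98/185)
Σ b_i: (-137/102)·1 + 2673/1304·1 + 1750/224451·1 + 185/648·1 = 1 ✓
b·c: 2673/1304·1/9 + 1750/224451·(-17/10) + 185/648·1 = 1/2 ✓
b·c²: 2673/1304·1/81 + 1750/224451·289/100 + 185/648·1 = 1/3 ✓
b·Ac: 1750/224451·2771/1400 + 185/648·98/185 = 1/6 ✓
b·c³: 2673/1304·1/729 + 1750/224451·(-4913/1000) + 185/648·1 = 1/4 ✓
b·(c∘Ac): 1750/224451·(-47107/14000) + 185/648·98/185 = 1/8 ✓
b·Ac²: 1750/224451·2771/12600 + 185/648·476/1665 = 1/12 ✓
b·A²c: 185/648·27/185 = 1/24 ✓; 4 stages ⇒ order 4.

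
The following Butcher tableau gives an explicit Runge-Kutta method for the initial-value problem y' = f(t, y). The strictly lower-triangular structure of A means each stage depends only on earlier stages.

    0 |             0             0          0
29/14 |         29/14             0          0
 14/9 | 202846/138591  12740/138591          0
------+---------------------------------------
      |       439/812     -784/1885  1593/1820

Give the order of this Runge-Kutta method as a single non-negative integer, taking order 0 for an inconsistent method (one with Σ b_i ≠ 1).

b = (439/812, -784/1885, 1593/1820)
c = (0, 29/14, 14/9)
Ac = (0, 0, 910/4779)
Σ b_i: 439/812·1 + (-784/1885)·1 + 1593/1820·1 = 1 ✓
b·c: (-784/1885)·29/14 + 1593/1820·14/9 = 1/2 ✓
b·c²: (-784/1885)·841/196 + 1593/1820·196/81 = 1/3 ✓
b·Ac: 1593/1820·910/4779 = 1/6 ✓; 3 stages ⇒ order 3.

3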